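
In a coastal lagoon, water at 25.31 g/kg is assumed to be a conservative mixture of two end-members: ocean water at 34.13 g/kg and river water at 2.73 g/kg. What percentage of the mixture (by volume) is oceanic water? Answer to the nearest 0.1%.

71.9%

Let g be the oceanic fraction. Salt balance per unit volume:
g×34.13 + (1−g)×2.73 = 25.31
g = (25.31 − 2.73) / (34.13 − 2.73) = 22.58/31.4 = 0.7191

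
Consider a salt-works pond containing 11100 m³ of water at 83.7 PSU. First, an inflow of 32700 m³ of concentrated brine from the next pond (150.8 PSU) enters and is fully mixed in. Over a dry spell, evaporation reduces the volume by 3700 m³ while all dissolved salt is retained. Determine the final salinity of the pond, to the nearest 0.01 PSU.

After mixing: salt = 11,100×83.7 + 32,700×150.8 = 5,860,230; volume = 43,800 m³
After evaporation: salt unchanged = 5,860,230; volume = 43,800 − 3,700 = 40,100 m³
S = 5,860,230 / 40,100 = 146.1404 PSU

146.14 PSU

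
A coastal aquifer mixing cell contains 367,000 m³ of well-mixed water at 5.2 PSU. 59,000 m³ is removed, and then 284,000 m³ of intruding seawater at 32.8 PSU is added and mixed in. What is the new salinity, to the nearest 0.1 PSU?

Remaining after removal: 308,000 m³ at 5.2 PSU (salt = 1,601,600)
After addition: salt = 1,601,600 + 284,000×32.8 = 10,916,800; volume = 592,000 m³
S = 10,916,800 / 592,000 = 18.4405 PSU

18.4 PSU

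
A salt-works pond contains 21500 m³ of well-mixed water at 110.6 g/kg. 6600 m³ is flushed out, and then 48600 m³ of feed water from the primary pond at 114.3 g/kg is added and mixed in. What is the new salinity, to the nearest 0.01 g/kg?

113.43 g/kg

Remaining after removal: 14,900 m³ at 110.6 g/kg (salt = 1,647,940)
After addition: salt = 1,647,940 + 48,600×114.3 = 7,202,920; volume = 63,500 m³
S = 7,202,920 / 63,500 = 113.4318 g/kg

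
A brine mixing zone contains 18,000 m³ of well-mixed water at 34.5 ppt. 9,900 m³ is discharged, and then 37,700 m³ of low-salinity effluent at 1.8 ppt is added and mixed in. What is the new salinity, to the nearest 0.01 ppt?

Remaining after removal: 8,100 m³ at 34.5 ppt (salt = 279,450)
After addition: salt = 279,450 + 37,700×1.8 = 347,310; volume = 45,800 m³
S = 347,310 / 45,800 = 7.5832 ppt

7.58 ppt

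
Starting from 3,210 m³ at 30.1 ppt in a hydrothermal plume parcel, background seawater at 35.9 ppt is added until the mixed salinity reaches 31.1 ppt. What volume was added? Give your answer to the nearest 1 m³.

669 m³

Salt balance: 3,210×30.1 + V×35.9 = (3,210+V)×31.1
96,621 + 35.9V = 99,831 + 31.1V
3,210 = 4.8V
V = 668.75 m³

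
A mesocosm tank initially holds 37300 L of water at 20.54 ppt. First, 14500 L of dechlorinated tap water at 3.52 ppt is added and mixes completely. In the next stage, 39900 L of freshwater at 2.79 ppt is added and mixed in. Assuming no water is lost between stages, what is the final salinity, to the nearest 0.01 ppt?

By conservation of dissolved salt,
Initial salt = 37,300×20.54 = 766,142
After stage 1: salt = 766,142 + 14,500×3.52 = 817,182; volume = 51,800 L; S = 15.776 ppt
After stage 2: salt = 817,182 + 39,900×2.79 = 928,503; volume = 91,700 L
S = 928,503 / 91,700 = 10.1254 ppt

10.13 ppt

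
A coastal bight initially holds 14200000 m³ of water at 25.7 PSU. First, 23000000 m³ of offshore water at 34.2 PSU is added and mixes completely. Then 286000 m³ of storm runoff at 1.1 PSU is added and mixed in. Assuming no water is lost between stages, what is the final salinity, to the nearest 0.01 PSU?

30.73 PSU

Weighted by volume,
Initial salt = 14,200,000×25.7 = 364,940,000
After stage 1: salt = 364,940,000 + 23,000,000×34.2 = 1,151,540,000; volume = 37,200,000 m³; S = 30.955 PSU
After stage 2: salt = 1,151,540,000 + 286,000×1.1 = 1,151,854,600; volume = 37,486,000 m³
S = 1,151,854,600 / 37,486,000 = 30.7276 PSU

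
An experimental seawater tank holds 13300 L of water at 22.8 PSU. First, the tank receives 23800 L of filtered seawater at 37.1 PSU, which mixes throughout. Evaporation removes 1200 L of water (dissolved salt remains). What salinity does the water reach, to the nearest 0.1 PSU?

After mixing: salt = 13,300×22.8 + 23,800×37.1 = 1,186,220; volume = 37,100 L
After evaporation: salt unchanged = 1,186,220; volume = 37,100 − 1,200 = 35,900 L
S = 1,186,220 / 35,900 = 33.0423 PSU

33.0 PSU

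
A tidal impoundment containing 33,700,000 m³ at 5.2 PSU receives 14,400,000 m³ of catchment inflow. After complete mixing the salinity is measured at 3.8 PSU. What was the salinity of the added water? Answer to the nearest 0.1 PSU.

Salt balance: 33,700,000×5.2 + 14,400,000×S = 48,100,000×3.8
175,240,000 + 14,400,000·S = 182,780,000
S = (182,780,000 − 175,240,000) / 14,400,000 = 0.5236 PSU

0.5 PSU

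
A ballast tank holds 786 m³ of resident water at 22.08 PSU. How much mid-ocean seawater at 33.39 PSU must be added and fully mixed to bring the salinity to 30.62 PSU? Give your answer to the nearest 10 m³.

2420 m³

Salt balance: 786×22.08 + V×33.39 = (786+V)×30.62
17,354.88 + 33.39V = 24,067.32 + 30.62V
6,712.44 = 2.77V
V = 2,423.26 m³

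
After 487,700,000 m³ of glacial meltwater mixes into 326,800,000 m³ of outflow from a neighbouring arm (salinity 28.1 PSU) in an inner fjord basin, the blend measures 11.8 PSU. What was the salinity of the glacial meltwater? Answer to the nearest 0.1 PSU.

0.9 PSU

Salt balance: 326,800,000×28.1 + 487,700,000×S = 814,500,000×11.8
9,183,080,000 + 487,700,000·S = 9,611,100,000
S = (9,611,100,000 − 9,183,080,000) / 487,700,000 = 0.8776 PSU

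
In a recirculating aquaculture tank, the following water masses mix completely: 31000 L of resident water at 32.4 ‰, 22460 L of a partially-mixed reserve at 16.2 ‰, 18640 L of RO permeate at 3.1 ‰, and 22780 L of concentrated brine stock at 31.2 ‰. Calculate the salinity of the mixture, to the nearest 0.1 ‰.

Salt balance:
salt = 31,000×32.4 + 22,460×16.2 + 18,640×3.1 + 22,780×31.2 = 1,004,400 + 363,852 + 57,784 + 710,736 = 2,136,772
volume = 31,000 + 22,460 + 18,640 + 22,780 = 94,880 L
S = 2,136,772 / 94,880 = 22.521 ‰

22.5 ‰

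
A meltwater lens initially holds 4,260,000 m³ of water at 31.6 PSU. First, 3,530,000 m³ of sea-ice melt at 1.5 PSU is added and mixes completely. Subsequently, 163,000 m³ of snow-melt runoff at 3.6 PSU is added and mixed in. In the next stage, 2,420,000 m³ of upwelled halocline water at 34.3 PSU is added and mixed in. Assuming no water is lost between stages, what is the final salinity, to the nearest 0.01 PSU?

21.55 PSU

Mass of salt is conserved:
Initial salt = 4,260,000×31.6 = 134,616,000
After stage 1: salt = 134,616,000 + 3,530,000×1.5 = 139,911,000; volume = 7,790,000 m³; S = 17.96 PSU
After stage 2: salt = 139,911,000 + 163,000×3.6 = 140,497,800; volume = 7,953,000 m³; S = 17.666 PSU
After stage 3: salt = 140,497,800 + 2,420,000×34.3 = 223,503,800; volume = 10,373,000 m³
S = 223,503,800 / 10,373,000 = 21.5467 PSU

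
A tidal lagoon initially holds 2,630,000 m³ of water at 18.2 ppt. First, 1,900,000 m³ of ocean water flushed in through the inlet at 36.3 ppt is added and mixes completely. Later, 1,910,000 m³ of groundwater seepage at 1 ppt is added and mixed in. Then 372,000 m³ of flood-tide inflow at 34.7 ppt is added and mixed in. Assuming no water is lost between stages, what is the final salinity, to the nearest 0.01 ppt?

19.33 ppt

Total salt / total volume:
Initial salt = 2,630,000×18.2 = 47,866,000
After stage 1: salt = 47,866,000 + 1,900,000×36.3 = 116,836,000; volume = 4,530,000 m³; S = 25.792 ppt
After stage 2: salt = 116,836,000 + 1,910,000×1 = 118,746,000; volume = 6,440,000 m³; S = 18.439 ppt
After stage 3: salt = 118,746,000 + 372,000×34.7 = 131,654,400; volume = 6,812,000 m³
S = 131,654,400 / 6,812,000 = 19.3268 ppt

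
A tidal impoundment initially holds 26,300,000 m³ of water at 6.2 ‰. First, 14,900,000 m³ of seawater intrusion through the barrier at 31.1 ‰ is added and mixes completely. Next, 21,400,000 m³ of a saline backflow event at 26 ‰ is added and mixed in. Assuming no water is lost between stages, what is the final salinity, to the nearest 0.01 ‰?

Conserving salt mass:
Initial salt = 26,300,000×6.2 = 163,060,000
After stage 1: salt = 163,060,000 + 14,900,000×31.1 = 626,450,000; volume = 41,200,000 m³; S = 15.205 ‰
After stage 2: salt = 626,450,000 + 21,400,000×26 = 1,182,850,000; volume = 62,600,000 m³
S = 1,182,850,000 / 62,600,000 = 18.8954 ‰

18.90 ‰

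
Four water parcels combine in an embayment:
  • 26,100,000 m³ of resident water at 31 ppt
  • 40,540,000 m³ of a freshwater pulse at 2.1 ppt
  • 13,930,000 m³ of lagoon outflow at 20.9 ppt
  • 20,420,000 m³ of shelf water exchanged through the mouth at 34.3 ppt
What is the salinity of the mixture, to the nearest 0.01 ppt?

By conservation of dissolved salt,
salt = 26,100,000×31 + 40,540,000×2.1 + 13,930,000×20.9 + 20,420,000×34.3 = 809,100,000 + 85,134,000 + 291,137,000 + 700,406,000 = 1,885,777,000
volume = 26,100,000 + 40,540,000 + 13,930,000 + 20,420,000 = 100,990,000 m³
S = 1,885,777,000 / 100,990,000 = 18.6729 ppt

18.67 ppt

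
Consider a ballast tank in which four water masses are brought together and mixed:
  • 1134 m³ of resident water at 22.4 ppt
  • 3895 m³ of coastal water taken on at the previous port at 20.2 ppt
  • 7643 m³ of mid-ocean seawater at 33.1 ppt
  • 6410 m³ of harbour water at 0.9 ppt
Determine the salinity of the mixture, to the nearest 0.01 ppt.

Total salt / total volume:
salt = 1,134×22.4 + 3,895×20.2 + 7,643×33.1 + 6,410×0.9 = 25,401.6 + 78,679 + 252,983.3 + 5,769 = 362,832.9
volume = 1,134 + 3,895 + 7,643 + 6,410 = 19,082 m³
S = 362,832.9 / 19,082 = 19.0144 ppt

19.01 ppt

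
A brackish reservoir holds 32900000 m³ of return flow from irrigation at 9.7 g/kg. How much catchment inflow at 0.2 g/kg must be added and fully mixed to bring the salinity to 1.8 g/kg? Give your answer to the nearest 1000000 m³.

162000000 m³

Salt balance: 32,900,000×9.7 + V×0.2 = (32,900,000+V)×1.8
319,130,000 + 0.2V = 59,220,000 + 1.8V
259,910,000 = 1.6V
V = 162,443,750 m³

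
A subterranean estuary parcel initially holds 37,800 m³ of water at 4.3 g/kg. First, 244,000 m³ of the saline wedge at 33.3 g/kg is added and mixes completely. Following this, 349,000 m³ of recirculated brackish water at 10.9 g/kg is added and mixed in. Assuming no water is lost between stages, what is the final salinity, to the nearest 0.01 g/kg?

Conserving salt mass:
Initial salt = 37,800×4.3 = 162,540
After stage 1: salt = 162,540 + 244,000×33.3 = 8,287,740; volume = 281,800 m³; S = 29.41 g/kg
After stage 2: salt = 8,287,740 + 349,000×10.9 = 12,091,840; volume = 630,800 m³
S = 12,091,840 / 630,800 = 19.1691 g/kg

19.17 g/kg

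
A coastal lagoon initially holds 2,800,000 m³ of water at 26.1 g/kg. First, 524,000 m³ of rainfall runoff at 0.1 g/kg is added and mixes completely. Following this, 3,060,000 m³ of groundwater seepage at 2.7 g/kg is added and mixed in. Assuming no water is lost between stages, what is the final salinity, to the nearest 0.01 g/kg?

Weighted by volume,
Initial salt = 2,800,000×26.1 = 73,080,000
After stage 1: salt = 73,080,000 + 524,000×0.1 = 73,132,400; volume = 3,324,000 m³; S = 22.001 g/kg
After stage 2: salt = 73,132,400 + 3,060,000×2.7 = 81,394,400; volume = 6,384,000 m³
S = 81,394,400 / 6,384,000 = 12.7497 g/kg

12.75 g/kg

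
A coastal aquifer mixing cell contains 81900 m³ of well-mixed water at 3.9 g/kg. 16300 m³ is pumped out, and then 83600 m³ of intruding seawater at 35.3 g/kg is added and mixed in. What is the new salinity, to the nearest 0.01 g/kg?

Remaining after removal: 65,600 m³ at 3.9 g/kg (salt = 255,840)
After addition: salt = 255,840 + 83,600×35.3 = 3,206,920; volume = 149,200 m³
S = 3,206,920 / 149,200 = 21.4941 g/kg

21.49 g/kg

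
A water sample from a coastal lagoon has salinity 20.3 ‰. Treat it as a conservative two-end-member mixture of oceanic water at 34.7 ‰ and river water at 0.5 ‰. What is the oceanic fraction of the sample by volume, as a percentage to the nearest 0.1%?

57.9%

Let g be the oceanic fraction. Salt balance per unit volume:
g×34.7 + (1−g)×0.5 = 20.3
g = (20.3 − 0.5) / (34.7 − 0.5) = 19.8/34.2 = 0.5789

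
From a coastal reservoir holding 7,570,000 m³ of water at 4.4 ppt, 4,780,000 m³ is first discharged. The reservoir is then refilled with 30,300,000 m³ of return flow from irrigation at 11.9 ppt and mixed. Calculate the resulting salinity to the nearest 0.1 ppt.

Remaining after removal: 2,790,000 m³ at 4.4 ppt (salt = 12,276,000)
After addition: salt = 12,276,000 + 30,300,000×11.9 = 372,846,000; volume = 33,090,000 m³
S = 372,846,000 / 33,090,000 = 11.2676 ppt

11.3 ppt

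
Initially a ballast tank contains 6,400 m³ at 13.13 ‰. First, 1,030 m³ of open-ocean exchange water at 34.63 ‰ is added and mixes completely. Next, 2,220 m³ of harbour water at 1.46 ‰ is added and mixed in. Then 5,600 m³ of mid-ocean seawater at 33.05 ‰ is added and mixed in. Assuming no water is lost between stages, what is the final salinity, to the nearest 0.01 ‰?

Conserving salt mass:
Initial salt = 6,400×13.13 = 84,032
After stage 1: salt = 84,032 + 1,030×34.63 = 119,700.9; volume = 7,430 m³; S = 16.11 ‰
After stage 2: salt = 119,700.9 + 2,220×1.46 = 122,942.1; volume = 9,650 m³; S = 12.74 ‰
After stage 3: salt = 122,942.1 + 5,600×33.05 = 308,022.1; volume = 15,250 m³
S = 308,022.1 / 15,250 = 20.1982 ‰

20.20 ‰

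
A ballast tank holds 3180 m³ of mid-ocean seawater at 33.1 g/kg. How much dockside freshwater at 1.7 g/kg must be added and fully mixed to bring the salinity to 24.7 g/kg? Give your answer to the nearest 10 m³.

1160 m³

Salt balance: 3,180×33.1 + V×1.7 = (3,180+V)×24.7
105,258 + 1.7V = 78,546 + 24.7V
26,712 = 23V
V = 1,161.39 m³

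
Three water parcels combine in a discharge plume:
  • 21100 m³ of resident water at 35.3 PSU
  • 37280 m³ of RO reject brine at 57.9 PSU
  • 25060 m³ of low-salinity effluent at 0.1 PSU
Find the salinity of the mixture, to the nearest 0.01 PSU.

By conservation of dissolved salt,
salt = 21,100×35.3 + 37,280×57.9 + 25,060×0.1 = 744,830 + 2,158,512 + 2,506 = 2,905,848
volume = 21,100 + 37,280 + 25,060 = 83,440 m³
S = 2,905,848 / 83,440 = 34.8256 PSU

34.83 PSU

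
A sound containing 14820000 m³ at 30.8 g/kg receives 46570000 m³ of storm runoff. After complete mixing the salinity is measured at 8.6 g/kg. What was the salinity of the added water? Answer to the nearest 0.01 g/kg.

1.54 g/kg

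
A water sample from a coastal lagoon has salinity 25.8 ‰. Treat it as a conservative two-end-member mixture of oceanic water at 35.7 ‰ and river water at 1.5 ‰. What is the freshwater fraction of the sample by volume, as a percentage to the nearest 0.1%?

28.9%

Let f be the freshwater fraction. Salt balance per unit volume:
f×1.5 + (1−f)×35.7 = 25.8
f = (35.7 − 25.8) / (35.7 − 1.5) = 9.9/34.2 = 0.2895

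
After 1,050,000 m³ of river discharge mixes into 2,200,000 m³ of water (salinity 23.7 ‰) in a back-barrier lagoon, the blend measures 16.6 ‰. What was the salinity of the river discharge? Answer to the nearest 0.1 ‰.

1.7 ‰

Salt balance: 2,200,000×23.7 + 1,050,000×S = 3,250,000×16.6
52,140,000 + 1,050,000·S = 53,950,000
S = (53,950,000 − 52,140,000) / 1,050,000 = 1.7238 ‰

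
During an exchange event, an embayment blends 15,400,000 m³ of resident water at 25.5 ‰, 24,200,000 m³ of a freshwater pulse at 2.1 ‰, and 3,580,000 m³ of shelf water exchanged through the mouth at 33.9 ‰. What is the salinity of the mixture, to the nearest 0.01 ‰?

By conservation of dissolved salt,
salt = 15,400,000×25.5 + 24,200,000×2.1 + 3,580,000×33.9 = 392,700,000 + 50,820,000 + 121,362,000 = 564,882,000
volume = 15,400,000 + 24,200,000 + 3,580,000 = 43,180,000 m³
S = 564,882,000 / 43,180,000 = 13.082 ‰

13.08 ‰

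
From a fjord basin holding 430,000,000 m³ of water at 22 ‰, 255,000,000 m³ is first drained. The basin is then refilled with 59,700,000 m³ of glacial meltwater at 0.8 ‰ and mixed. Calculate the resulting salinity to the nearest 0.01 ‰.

16.61 ‰

Remaining after removal: 175,000,000 m³ at 22 ‰ (salt = 3,850,000,000)
After addition: salt = 3,850,000,000 + 59,700,000×0.8 = 3,897,760,000; volume = 234,700,000 m³
S = 3,897,760,000 / 234,700,000 = 16.6074 ‰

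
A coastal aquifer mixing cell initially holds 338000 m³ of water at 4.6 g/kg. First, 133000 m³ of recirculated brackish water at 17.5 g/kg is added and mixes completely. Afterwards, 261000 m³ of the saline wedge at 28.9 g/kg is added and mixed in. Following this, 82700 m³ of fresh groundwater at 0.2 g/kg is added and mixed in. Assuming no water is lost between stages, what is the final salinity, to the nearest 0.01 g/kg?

14.04 g/kg

Conserving salt mass:
Initial salt = 338,000×4.6 = 1,554,800
After stage 1: salt = 1,554,800 + 133,000×17.5 = 3,882,300; volume = 471,000 m³; S = 8.243 g/kg
After stage 2: salt = 3,882,300 + 261,000×28.9 = 11,425,200; volume = 732,000 m³; S = 15.608 g/kg
After stage 3: salt = 11,425,200 + 82,700×0.2 = 11,441,740; volume = 814,700 m³
S = 11,441,740 / 814,700 = 14.0441 g/kg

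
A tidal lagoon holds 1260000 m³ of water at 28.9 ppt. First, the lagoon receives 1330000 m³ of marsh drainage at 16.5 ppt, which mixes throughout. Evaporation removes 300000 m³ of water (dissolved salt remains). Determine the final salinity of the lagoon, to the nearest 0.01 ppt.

25.48 ppt

After mixing: salt = 1,260,000×28.9 + 1,330,000×16.5 = 58,359,000; volume = 2,590,000 m³
After evaporation: salt unchanged = 58,359,000; volume = 2,590,000 − 300,000 = 2,290,000 m³
S = 58,359,000 / 2,290,000 = 25.4843 ppt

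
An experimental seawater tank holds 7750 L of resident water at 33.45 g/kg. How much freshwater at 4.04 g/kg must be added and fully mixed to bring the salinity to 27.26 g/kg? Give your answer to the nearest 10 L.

2070 L

Salt balance: 7,750×33.45 + V×4.04 = (7,750+V)×27.26
259,237.5 + 4.04V = 211,265 + 27.26V
47,972.5 = 23.22V
V = 2,066 L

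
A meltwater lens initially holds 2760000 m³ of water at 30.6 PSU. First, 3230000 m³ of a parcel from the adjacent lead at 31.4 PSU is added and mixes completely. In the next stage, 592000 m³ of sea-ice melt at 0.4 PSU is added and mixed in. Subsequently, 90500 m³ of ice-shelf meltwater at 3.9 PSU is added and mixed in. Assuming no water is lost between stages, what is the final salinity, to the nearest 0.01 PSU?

27.95 PSU

Total salt / total volume:
Initial salt = 2,760,000×30.6 = 84,456,000
After stage 1: salt = 84,456,000 + 3,230,000×31.4 = 185,878,000; volume = 5,990,000 m³; S = 31.031 PSU
After stage 2: salt = 185,878,000 + 592,000×0.4 = 186,114,800; volume = 6,582,000 m³; S = 28.276 PSU
After stage 3: salt = 186,114,800 + 90,500×3.9 = 186,467,750; volume = 6,672,500 m³
S = 186,467,750 / 6,672,500 = 27.9457 PSU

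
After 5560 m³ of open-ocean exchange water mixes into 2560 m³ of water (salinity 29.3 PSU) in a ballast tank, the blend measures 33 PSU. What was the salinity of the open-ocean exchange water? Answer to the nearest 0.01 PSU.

34.70 PSU

Salt balance: 2,560×29.3 + 5,560×S = 8,120×33
75,008 + 5,560·S = 267,960
S = (267,960 − 75,008) / 5,560 = 34.7036 PSU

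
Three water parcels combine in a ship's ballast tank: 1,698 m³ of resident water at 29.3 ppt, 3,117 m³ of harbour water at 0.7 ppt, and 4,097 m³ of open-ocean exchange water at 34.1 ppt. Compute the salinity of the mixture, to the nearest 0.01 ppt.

Salt balance:
salt = 1,698×29.3 + 3,117×0.7 + 4,097×34.1 = 49,751.4 + 2,181.9 + 139,707.7 = 191,641
volume = 1,698 + 3,117 + 4,097 = 8,912 m³
S = 191,641 / 8,912 = 21.5037 ppt

21.50 ppt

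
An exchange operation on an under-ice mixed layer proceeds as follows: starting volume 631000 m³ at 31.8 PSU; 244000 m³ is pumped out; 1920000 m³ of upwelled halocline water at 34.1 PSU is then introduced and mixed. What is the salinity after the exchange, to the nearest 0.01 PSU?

Remaining after removal: 387,000 m³ at 31.8 PSU (salt = 12,306,600)
After addition: salt = 12,306,600 + 1,920,000×34.1 = 77,778,600; volume = 2,307,000 m³
S = 77,778,600 / 2,307,000 = 33.7142 PSU

33.71 PSU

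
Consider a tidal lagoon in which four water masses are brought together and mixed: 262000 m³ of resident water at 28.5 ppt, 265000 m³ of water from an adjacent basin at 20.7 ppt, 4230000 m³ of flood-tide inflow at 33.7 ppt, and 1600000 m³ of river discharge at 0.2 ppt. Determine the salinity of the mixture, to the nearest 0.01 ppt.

Mass of salt is conserved:
salt = 262,000×28.5 + 265,000×20.7 + 4,230,000×33.7 + 1,600,000×0.2 = 7,467,000 + 5,485,500 + 142,551,000 + 320,000 = 155,823,500
volume = 262,000 + 265,000 + 4,230,000 + 1,600,000 = 6,357,000 m³
S = 155,823,500 / 6,357,000 = 24.5121 ppt

24.51 ppt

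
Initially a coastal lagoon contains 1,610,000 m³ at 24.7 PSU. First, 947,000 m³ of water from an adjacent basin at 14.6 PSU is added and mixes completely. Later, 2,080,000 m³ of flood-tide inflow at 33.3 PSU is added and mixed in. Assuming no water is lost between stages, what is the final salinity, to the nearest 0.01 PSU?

26.49 PSU

Salt balance:
Initial salt = 1,610,000×24.7 = 39,767,000
After stage 1: salt = 39,767,000 + 947,000×14.6 = 53,593,200; volume = 2,557,000 m³; S = 20.959 PSU
After stage 2: salt = 53,593,200 + 2,080,000×33.3 = 122,857,200; volume = 4,637,000 m³
S = 122,857,200 / 4,637,000 = 26.495 PSU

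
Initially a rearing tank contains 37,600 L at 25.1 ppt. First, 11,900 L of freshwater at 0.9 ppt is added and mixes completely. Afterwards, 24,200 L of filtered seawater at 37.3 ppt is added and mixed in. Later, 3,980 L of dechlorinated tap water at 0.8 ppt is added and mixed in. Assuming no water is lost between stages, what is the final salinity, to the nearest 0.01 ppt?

Total salt / total volume:
Initial salt = 37,600×25.1 = 943,760
After stage 1: salt = 943,760 + 11,900×0.9 = 954,470; volume = 49,500 L; S = 19.282 ppt
After stage 2: salt = 954,470 + 24,200×37.3 = 1,857,130; volume = 73,700 L; S = 25.199 ppt
After stage 3: salt = 1,857,130 + 3,980×0.8 = 1,860,314; volume = 77,680 L
S = 1,860,314 / 77,680 = 23.9484 ppt

23.95 ppt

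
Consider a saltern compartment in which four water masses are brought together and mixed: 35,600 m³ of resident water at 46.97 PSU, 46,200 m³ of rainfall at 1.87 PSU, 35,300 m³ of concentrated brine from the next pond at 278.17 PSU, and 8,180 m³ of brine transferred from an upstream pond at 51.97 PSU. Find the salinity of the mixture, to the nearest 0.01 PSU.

95.81 PSU

Weighted by volume,
salt = 35,600×46.97 + 46,200×1.87 + 35,300×278.17 + 8,180×51.97 = 1,672,132 + 86,394 + 9,819,401 + 425,114.6 = 12,003,041.6
volume = 35,600 + 46,200 + 35,300 + 8,180 = 125,280 m³
S = 12,003,041.6 / 125,280 = 95.8097 PSU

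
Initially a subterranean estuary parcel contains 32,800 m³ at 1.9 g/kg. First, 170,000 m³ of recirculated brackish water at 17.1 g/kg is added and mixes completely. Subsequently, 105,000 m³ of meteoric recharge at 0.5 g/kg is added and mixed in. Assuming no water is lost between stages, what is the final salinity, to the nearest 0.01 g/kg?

Mass of salt is conserved:
Initial salt = 32,800×1.9 = 62,320
After stage 1: salt = 62,320 + 170,000×17.1 = 2,969,320; volume = 202,800 m³; S = 14.642 g/kg
After stage 2: salt = 2,969,320 + 105,000×0.5 = 3,021,820; volume = 307,800 m³
S = 3,021,820 / 307,800 = 9.8175 g/kg

9.82 g/kg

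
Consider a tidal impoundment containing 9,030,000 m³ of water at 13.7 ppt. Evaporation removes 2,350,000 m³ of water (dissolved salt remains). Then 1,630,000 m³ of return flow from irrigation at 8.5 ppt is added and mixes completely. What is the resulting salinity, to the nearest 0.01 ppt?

16.55 ppt

After evaporation: salt = 9,030,000×13.7 = 123,711,000; volume = 9,030,000 − 2,350,000 = 6,680,000 m³
After mixing: salt = 123,711,000 + 1,630,000×8.5 = 137,566,000; volume = 6,680,000 + 1,630,000 = 8,310,000 m³
S = 137,566,000 / 8,310,000 = 16.5543 ppt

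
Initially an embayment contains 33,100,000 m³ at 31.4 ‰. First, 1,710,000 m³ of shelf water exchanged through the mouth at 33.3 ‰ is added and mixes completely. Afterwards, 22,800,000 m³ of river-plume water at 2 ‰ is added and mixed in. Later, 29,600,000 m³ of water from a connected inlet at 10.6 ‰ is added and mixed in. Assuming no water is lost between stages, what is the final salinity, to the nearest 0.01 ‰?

By conservation of dissolved salt,
Initial salt = 33,100,000×31.4 = 1,039,340,000
After stage 1: salt = 1,039,340,000 + 1,710,000×33.3 = 1,096,283,000; volume = 34,810,000 m³; S = 31.493 ‰
After stage 2: salt = 1,096,283,000 + 22,800,000×2 = 1,141,883,000; volume = 57,610,000 m³; S = 19.821 ‰
After stage 3: salt = 1,141,883,000 + 29,600,000×10.6 = 1,455,643,000; volume = 87,210,000 m³
S = 1,455,643,000 / 87,210,000 = 16.6912 ‰

16.69 ‰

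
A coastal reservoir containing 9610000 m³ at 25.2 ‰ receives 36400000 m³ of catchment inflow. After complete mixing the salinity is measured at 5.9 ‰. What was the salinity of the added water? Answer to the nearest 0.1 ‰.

Salt balance: 9,610,000×25.2 + 36,400,000×S = 46,010,000×5.9
242,172,000 + 36,400,000·S = 271,459,000
S = (271,459,000 − 242,172,000) / 36,400,000 = 0.8046 ‰

0.8 ‰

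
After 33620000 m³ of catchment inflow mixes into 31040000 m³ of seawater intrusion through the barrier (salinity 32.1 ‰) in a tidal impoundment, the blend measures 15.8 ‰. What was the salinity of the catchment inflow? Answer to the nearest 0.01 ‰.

0.75 ‰

Salt balance: 31,040,000×32.1 + 33,620,000×S = 64,660,000×15.8
996,384,000 + 33,620,000·S = 1,021,628,000
S = (1,021,628,000 − 996,384,000) / 33,620,000 = 0.7509 ‰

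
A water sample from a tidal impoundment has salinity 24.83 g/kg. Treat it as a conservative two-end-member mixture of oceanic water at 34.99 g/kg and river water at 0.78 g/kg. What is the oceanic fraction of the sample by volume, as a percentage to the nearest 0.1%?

Let g be the oceanic fraction. Salt balance per unit volume:
g×34.99 + (1−g)×0.78 = 24.83
g = (24.83 − 0.78) / (34.99 − 0.78) = 24.05/34.21 = 0.703

70.3%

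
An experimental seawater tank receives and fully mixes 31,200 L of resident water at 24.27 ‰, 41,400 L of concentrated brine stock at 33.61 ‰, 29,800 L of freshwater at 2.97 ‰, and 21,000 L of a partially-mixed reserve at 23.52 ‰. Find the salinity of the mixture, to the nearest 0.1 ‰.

22.1 ‰

Salt balance:
salt = 31,200×24.27 + 41,400×33.61 + 29,800×2.97 + 21,000×23.52 = 757,224 + 1,391,454 + 88,506 + 493,920 = 2,731,104
volume = 31,200 + 41,400 + 29,800 + 21,000 = 123,400 L
S = 2,731,104 / 123,400 = 22.132 ‰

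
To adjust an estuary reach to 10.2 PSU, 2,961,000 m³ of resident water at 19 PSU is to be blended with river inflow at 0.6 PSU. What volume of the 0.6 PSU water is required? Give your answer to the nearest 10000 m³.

Salt balance: 2,961,000×19 + V×0.6 = (2,961,000+V)×10.2
56,259,000 + 0.6V = 30,202,200 + 10.2V
26,056,800 = 9.6V
V = 2,714,250 m³

2710000 m³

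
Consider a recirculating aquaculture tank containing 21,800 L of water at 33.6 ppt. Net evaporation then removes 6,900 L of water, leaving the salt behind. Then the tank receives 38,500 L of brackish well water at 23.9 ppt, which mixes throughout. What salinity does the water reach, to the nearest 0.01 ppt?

After evaporation: salt = 21,800×33.6 = 732,480; volume = 21,800 − 6,900 = 14,900 L
After mixing: salt = 732,480 + 38,500×23.9 = 1,652,630; volume = 14,900 + 38,500 = 53,400 L
S = 1,652,630 / 53,400 = 30.9481 ppt

30.95 ppt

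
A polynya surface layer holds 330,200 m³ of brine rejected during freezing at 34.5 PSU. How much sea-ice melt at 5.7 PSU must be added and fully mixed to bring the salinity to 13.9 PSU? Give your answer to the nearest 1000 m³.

830000 m³

Salt balance: 330,200×34.5 + V×5.7 = (330,200+V)×13.9
11,391,900 + 5.7V = 4,589,780 + 13.9V
6,802,120 = 8.2V
V = 829,526.83 m³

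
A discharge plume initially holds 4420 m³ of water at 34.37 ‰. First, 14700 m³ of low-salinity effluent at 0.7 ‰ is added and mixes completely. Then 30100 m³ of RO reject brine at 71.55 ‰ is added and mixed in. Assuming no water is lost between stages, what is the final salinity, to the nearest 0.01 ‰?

47.05 ‰

Conserving salt mass:
Initial salt = 4,420×34.37 = 151,915.4
After stage 1: salt = 151,915.4 + 14,700×0.7 = 162,205.4; volume = 19,120 m³; S = 8.484 ‰
After stage 2: salt = 162,205.4 + 30,100×71.55 = 2,315,860.4; volume = 49,220 m³
S = 2,315,860.4 / 49,220 = 47.0512 ‰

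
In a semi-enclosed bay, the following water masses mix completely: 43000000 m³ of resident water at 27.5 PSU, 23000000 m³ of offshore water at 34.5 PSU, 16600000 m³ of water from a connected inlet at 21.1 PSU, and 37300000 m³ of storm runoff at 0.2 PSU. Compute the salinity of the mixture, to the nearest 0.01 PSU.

19.46 PSU

Salt balance:
salt = 43,000,000×27.5 + 23,000,000×34.5 + 16,600,000×21.1 + 37,300,000×0.2 = 1,182,500,000 + 793,500,000 + 350,260,000 + 7,460,000 = 2,333,720,000
volume = 43,000,000 + 23,000,000 + 16,600,000 + 37,300,000 = 119,900,000 m³
S = 2,333,720,000 / 119,900,000 = 19.4639 PSU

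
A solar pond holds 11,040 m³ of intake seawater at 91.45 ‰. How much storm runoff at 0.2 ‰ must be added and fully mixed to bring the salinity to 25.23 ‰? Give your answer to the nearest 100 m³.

Salt balance: 11,040×91.45 + V×0.2 = (11,040+V)×25.23
1,009,608 + 0.2V = 278,539.2 + 25.23V
731,068.8 = 25.03V
V = 29,207.7 m³

29200 m³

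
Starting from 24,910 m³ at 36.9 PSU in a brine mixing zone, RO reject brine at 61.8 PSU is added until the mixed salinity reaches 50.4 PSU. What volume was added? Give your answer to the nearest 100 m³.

29500 m³

Salt balance: 24,910×36.9 + V×61.8 = (24,910+V)×50.4
919,179 + 61.8V = 1,255,464 + 50.4V
336,285 = 11.4V
V = 29,498.68 m³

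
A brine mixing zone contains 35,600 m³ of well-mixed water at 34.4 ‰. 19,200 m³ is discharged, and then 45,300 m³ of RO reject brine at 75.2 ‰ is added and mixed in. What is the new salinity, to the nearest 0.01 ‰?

64.36 ‰

Remaining after removal: 16,400 m³ at 34.4 ‰ (salt = 564,160)
After addition: salt = 564,160 + 45,300×75.2 = 3,970,720; volume = 61,700 m³
S = 3,970,720 / 61,700 = 64.3553 ‰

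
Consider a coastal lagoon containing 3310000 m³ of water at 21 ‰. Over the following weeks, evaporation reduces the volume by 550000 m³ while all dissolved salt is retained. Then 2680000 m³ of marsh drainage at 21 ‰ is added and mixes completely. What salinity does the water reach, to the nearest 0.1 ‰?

23.1 ‰

After evaporation: salt = 3,310,000×21 = 69,510,000; volume = 3,310,000 − 550,000 = 2,760,000 m³
After mixing: salt = 69,510,000 + 2,680,000×21 = 125,790,000; volume = 2,760,000 + 2,680,000 = 5,440,000 m³
S = 125,790,000 / 5,440,000 = 23.1232 ‰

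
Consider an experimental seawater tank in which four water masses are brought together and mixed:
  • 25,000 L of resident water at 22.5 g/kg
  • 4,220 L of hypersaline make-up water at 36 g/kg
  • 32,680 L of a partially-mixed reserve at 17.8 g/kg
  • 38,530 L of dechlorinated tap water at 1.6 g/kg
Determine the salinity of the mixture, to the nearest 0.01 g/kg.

13.52 g/kg

Total salt / total volume:
salt = 25,000×22.5 + 4,220×36 + 32,680×17.8 + 38,530×1.6 = 562,500 + 151,920 + 581,704 + 61,648 = 1,357,772
volume = 25,000 + 4,220 + 32,680 + 38,530 = 100,430 L
S = 1,357,772 / 100,430 = 13.5196 g/kg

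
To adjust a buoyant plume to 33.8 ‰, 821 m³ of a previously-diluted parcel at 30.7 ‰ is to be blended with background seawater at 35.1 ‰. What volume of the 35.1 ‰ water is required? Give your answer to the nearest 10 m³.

Salt balance: 821×30.7 + V×35.1 = (821+V)×33.8
25,204.7 + 35.1V = 27,749.8 + 33.8V
2,545.1 = 1.3V
V = 1,957.77 m³

1960 m³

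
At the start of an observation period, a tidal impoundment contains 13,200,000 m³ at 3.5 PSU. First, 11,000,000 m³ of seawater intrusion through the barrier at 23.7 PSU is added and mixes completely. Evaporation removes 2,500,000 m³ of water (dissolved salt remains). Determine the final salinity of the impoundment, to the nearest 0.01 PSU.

14.14 PSU

After mixing: salt = 13,200,000×3.5 + 11,000,000×23.7 = 306,900,000; volume = 24,200,000 m³
After evaporation: salt unchanged = 306,900,000; volume = 24,200,000 − 2,500,000 = 21,700,000 m³
S = 306,900,000 / 21,700,000 = 14.1429 PSU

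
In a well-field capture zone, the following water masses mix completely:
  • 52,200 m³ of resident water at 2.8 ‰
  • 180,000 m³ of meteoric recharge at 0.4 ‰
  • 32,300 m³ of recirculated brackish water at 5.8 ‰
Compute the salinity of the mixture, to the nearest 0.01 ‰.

1.53 ‰

Total salt / total volume:
salt = 52,200×2.8 + 180,000×0.4 + 32,300×5.8 = 146,160 + 72,000 + 187,340 = 405,500
volume = 52,200 + 180,000 + 32,300 = 264,500 m³
S = 405,500 / 264,500 = 1.5331 ‰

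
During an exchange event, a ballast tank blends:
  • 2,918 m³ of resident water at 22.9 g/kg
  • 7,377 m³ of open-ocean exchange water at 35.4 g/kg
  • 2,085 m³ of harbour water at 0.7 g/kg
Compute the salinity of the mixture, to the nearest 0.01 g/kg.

Mass of salt is conserved:
salt = 2,918×22.9 + 7,377×35.4 + 2,085×0.7 = 66,822.2 + 261,145.8 + 1,459.5 = 329,427.5
volume = 2,918 + 7,377 + 2,085 = 12,380 m³
S = 329,427.5 / 12,380 = 26.6097 g/kg

26.61 g/kg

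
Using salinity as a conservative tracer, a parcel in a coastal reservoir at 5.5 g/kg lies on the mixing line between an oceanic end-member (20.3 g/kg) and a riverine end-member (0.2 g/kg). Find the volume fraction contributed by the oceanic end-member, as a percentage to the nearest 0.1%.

26.4%

Let g be the oceanic fraction. Salt balance per unit volume:
g×20.3 + (1−g)×0.2 = 5.5
g = (5.5 − 0.2) / (20.3 − 0.2) = 5.3/20.1 = 0.2637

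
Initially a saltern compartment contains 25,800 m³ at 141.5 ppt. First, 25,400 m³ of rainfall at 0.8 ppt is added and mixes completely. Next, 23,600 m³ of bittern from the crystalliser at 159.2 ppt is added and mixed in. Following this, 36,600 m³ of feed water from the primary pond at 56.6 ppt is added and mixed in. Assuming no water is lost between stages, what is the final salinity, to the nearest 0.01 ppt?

85.28 ppt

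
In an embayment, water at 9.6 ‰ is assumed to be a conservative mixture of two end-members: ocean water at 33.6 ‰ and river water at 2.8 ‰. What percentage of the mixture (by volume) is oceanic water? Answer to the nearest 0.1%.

22.1%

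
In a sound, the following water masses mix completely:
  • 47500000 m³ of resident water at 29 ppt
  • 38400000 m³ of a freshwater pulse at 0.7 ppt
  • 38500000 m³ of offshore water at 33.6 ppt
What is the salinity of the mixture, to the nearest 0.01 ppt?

21.69 ppt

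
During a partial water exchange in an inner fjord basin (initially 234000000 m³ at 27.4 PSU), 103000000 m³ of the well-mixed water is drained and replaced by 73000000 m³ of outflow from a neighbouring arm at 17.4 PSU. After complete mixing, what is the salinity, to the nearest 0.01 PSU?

23.82 PSU

Remaining after removal: 131,000,000 m³ at 27.4 PSU (salt = 3,589,400,000)
After addition: salt = 3,589,400,000 + 73,000,000×17.4 = 4,859,600,000; volume = 204,000,000 m³
S = 4,859,600,000 / 204,000,000 = 23.8216 PSU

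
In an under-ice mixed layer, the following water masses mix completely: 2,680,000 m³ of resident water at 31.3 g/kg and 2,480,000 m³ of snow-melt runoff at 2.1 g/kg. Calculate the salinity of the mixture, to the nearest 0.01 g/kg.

Weighted by volume,
salt = 2,680,000×31.3 + 2,480,000×2.1 = 83,884,000 + 5,208,000 = 89,092,000
volume = 2,680,000 + 2,480,000 = 5,160,000 m³
S = 89,092,000 / 5,160,000 = 17.2659 g/kg

17.27 g/kg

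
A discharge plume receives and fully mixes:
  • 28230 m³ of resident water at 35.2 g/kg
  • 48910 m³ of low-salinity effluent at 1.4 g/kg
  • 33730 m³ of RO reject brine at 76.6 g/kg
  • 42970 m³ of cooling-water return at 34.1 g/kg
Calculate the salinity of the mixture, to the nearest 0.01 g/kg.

Mass of salt is conserved:
salt = 28,230×35.2 + 48,910×1.4 + 33,730×76.6 + 42,970×34.1 = 993,696 + 68,474 + 2,583,718 + 1,465,277 = 5,111,165
volume = 28,230 + 48,910 + 33,730 + 42,970 = 153,840 m³
S = 5,111,165 / 153,840 = 33.2239 g/kg

33.22 g/kg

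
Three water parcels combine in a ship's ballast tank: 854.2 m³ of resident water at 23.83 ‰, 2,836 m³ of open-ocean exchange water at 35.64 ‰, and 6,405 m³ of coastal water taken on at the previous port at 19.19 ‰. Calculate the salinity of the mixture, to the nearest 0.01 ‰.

24.20 ‰

Total salt / total volume:
salt = 854.2×23.83 + 2,836×35.64 + 6,405×19.19 = 20,355.586 + 101,075.04 + 122,911.95 = 244,342.576
volume = 854.2 + 2,836 + 6,405 = 10,095.2 m³
S = 244,342.576 / 10,095.2 = 24.2038 ‰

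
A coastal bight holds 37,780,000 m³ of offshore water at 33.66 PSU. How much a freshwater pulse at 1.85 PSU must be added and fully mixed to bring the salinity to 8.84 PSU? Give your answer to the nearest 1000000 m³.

134000000 m³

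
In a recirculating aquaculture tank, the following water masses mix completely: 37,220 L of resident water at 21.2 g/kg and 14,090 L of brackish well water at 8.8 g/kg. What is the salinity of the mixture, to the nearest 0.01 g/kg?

Conserving salt mass:
salt = 37,220×21.2 + 14,090×8.8 = 789,064 + 123,992 = 913,056
volume = 37,220 + 14,090 = 51,310 L
S = 913,056 / 51,310 = 17.7949 g/kg

17.79 g/kg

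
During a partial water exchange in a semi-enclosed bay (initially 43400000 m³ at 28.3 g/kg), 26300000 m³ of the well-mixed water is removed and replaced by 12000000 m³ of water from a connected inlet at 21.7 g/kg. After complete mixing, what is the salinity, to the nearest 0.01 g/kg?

25.58 g/kg

Remaining after removal: 17,100,000 m³ at 28.3 g/kg (salt = 483,930,000)
After addition: salt = 483,930,000 + 12,000,000×21.7 = 744,330,000; volume = 29,100,000 m³
S = 744,330,000 / 29,100,000 = 25.5784 g/kg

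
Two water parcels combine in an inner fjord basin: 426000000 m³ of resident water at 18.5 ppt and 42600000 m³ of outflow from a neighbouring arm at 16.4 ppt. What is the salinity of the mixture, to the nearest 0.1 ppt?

18.3 ppt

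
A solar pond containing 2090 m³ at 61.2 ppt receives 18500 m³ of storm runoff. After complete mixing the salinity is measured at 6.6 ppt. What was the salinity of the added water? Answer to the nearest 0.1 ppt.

0.4 ppt

Salt balance: 2,090×61.2 + 18,500×S = 20,590×6.6
127,908 + 18,500·S = 135,894
S = (135,894 − 127,908) / 18,500 = 0.4317 ppt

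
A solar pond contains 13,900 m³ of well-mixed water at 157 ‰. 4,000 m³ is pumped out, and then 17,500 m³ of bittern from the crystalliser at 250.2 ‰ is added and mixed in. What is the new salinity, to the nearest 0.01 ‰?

216.53 ‰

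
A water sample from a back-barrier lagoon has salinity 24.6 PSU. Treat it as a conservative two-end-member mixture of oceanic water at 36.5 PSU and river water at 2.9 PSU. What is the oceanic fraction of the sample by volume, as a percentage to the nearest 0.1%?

64.6%

Let g be the oceanic fraction. Salt balance per unit volume:
g×36.5 + (1−g)×2.9 = 24.6
g = (24.6 − 2.9) / (36.5 − 2.9) = 21.7/33.6 = 0.6458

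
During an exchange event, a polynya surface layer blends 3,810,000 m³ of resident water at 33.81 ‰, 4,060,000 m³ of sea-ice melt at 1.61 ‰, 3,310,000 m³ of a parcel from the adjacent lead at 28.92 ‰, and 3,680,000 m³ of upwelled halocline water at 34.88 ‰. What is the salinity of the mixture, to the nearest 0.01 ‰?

By conservation of dissolved salt,
salt = 3,810,000×33.81 + 4,060,000×1.61 + 3,310,000×28.92 + 3,680,000×34.88 = 128,816,100 + 6,536,600 + 95,725,200 + 128,358,400 = 359,436,300
volume = 3,810,000 + 4,060,000 + 3,310,000 + 3,680,000 = 14,860,000 m³
S = 359,436,300 / 14,860,000 = 24.1882 ‰

24.19 ‰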